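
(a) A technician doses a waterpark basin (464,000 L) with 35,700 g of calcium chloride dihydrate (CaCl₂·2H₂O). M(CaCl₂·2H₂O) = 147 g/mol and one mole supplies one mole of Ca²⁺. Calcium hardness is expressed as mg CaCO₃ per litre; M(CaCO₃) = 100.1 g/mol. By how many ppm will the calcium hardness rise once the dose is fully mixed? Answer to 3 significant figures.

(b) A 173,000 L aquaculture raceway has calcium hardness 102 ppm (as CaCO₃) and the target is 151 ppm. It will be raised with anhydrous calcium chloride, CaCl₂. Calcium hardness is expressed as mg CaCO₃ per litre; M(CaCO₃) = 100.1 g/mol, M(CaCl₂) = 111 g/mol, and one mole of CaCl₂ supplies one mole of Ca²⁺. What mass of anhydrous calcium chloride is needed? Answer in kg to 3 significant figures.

(a) 52.4 ppm; (b) 9.40 kg

(a) Moles of Ca²⁺: 35,700 g ÷ 147 g/mol = 242.9 mol.
(a) As CaCO₃: 242.9 mol × 100.1 g/mol = 24,310 g.
(a) Rise: 24,310 g / 464,000 L × 1000 = 52.39 mg/L.

(b) Hardness to add: (151 − 102) = 49 mg/L as CaCO₃ × 173,000 L = 8477 g as CaCO₃.
(b) Moles of Ca²⁺ (1 mol Ca²⁺ ≡ 1 mol CaCO₃): 8477 / 100.1 g/mol = 84.69 mol.
(b) Mass of CaCl₂: 84.69 × 111 = 9400 g.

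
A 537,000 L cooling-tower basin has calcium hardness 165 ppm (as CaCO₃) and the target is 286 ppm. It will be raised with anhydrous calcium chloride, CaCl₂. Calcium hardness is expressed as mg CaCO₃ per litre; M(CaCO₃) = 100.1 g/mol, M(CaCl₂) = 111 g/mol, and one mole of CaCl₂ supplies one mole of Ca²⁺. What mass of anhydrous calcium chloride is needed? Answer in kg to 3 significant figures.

72.1 kg

Hardness to add: (286 − 165) = 121 mg/L as CaCO₃ × 537,000 L = 64,980 g as CaCO₃.
Moles of Ca²⁺ (1 mol Ca²⁺ ≡ 1 mol CaCO₃): 64,980 / 100.1 g/mol = 649.1 mol.
Mass of CaCl₂: 649.1 × 111 = 72,050 g.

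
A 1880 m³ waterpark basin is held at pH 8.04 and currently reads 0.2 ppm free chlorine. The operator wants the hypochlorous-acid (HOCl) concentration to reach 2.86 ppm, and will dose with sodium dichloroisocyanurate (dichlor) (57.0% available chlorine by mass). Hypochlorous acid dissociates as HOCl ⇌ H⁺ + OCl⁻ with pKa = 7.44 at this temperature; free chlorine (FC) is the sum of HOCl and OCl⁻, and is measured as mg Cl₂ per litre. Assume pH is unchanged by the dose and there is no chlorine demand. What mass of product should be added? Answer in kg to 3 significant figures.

46.3 kg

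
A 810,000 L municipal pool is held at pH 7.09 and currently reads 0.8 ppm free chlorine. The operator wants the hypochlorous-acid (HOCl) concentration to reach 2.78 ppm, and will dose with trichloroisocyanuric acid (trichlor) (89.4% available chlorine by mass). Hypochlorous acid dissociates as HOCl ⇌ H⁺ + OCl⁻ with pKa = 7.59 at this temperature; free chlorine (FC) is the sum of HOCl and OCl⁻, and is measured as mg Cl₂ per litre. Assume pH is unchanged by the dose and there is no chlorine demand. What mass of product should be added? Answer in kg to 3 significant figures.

2.59 kg

[OCl⁻]/[HOCl] = 10^(pH − pKa) = 10^(7.09 − 7.59) = 0.3162; fraction as HOCl = 1/(1 + 0.3162) = 0.7597.
Free chlorine required for 2.78 ppm HOCl: 2.78 / 0.7597 = 3.659 ppm.
FC to add: 3.659 − 0.8 = 2.859 mg/L as Cl₂.
Cl₂ equivalent: 2.859 mg/L × 810,000 L = 2316 g.
Product at 89.4% available Cl: 2316 / 0.894 = 2590 g.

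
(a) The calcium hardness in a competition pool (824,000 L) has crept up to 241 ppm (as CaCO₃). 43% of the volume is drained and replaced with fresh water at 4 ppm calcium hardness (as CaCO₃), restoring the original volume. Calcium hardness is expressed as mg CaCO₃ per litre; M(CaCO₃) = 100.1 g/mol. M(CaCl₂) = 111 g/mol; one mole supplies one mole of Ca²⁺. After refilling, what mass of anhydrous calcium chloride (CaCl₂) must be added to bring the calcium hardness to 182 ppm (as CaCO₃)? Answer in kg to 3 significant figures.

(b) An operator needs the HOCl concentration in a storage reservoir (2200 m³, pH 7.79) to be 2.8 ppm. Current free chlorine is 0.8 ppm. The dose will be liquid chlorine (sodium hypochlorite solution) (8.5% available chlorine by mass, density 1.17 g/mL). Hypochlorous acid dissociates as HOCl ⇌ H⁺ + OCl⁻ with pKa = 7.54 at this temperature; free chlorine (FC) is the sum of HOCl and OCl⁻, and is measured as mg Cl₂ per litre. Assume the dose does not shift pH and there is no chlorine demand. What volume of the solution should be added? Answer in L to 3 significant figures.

(a) 39.2 kg; (b) 154 L

(a) After draining 43% and refilling: 241 × 0.57 + 4 × 0.43 = 139.09 ppm.
(a) Deficit to target: 182 − 139.09 = 42.91 mg/L.
(a) As CaCO₃: 42.91 mg/L × 824,000 L = 35,360 g; ÷ 100.1 = 353.2 mol Ca²⁺.
(a) Mass: 353.2 × 111 = 39,210 g.

(b) Volume: 2200 m³ = 2,200,000 L.
(b) [OCl⁻]/[HOCl] = 10^(pH − pKa) = 10^(7.79 − 7.54) = 1.778; fraction as HOCl = 1/(1 + 1.778) = 0.3599.
(b) Free chlorine required for 2.8 ppm HOCl: 2.8 / 0.3599 = 7.779 ppm.
(b) FC to add: 7.779 − 0.8 = 6.979 mg/L as Cl₂.
(b) Cl₂ equivalent: 6.979 mg/L × 2,200,000 L = 15,350 g.
(b) Product at 8.5% available Cl: 15,350 / 0.085 = 180,600 g.
(b) Volume: 180,600 g ÷ 1.17 g/mL = 154,400 mL.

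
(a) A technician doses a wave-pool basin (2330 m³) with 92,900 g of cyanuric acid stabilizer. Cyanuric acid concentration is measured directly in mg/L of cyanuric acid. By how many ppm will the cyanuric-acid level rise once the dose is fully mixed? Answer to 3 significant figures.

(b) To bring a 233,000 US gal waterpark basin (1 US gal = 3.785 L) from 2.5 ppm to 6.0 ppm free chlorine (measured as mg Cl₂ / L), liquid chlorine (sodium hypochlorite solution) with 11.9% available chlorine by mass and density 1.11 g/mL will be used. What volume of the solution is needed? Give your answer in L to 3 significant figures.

(a) 39.9 ppm; (b) 23.4 L

(a) Volume: 2330 m³ = 2,330,000 L.
(a) Rise: 92,900 g / 2,330,000 L × 1000 = 39.87 mg/L.

(b) Volume: 233,000 US gal × 3.785 L/gal = 881,905 L.
(b) Chlorine deficit: 6.0 − 2.5 = 3.5 ppm = 3.5 mg/L as Cl₂.
(b) Cl₂ equivalent needed: 3.5 mg/L × 881,905 L = 3,087,000 mg = 3087 g.
(b) Product at 11.9% available chlorine: 3087 / 0.119 = 25,940 g.
(b) Volume at density 1.11 g/mL: 25,940 g ÷ 1.11 g/mL = 23,370 mL.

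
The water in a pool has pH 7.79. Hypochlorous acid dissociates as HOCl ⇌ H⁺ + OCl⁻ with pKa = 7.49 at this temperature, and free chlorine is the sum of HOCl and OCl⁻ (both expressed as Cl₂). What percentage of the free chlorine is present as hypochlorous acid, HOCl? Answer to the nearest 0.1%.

[OCl⁻]/[HOCl] = 10^(pH − pKa) = 10^(7.79 − 7.49) = 10^0.30 = 1.995.
Fraction as HOCl = 1 / (1 + 1.995) = 0.3339.

33.4%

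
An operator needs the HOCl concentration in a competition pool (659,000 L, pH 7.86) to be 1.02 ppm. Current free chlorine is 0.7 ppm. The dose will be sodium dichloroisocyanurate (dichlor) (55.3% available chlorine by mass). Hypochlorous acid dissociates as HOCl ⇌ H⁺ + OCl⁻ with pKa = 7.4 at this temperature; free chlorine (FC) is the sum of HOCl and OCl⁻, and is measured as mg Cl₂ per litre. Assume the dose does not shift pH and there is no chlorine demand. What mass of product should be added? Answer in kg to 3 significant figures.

3.89 kg

[OCl⁻]/[HOCl] = 10^(pH − pKa) = 10^(7.86 − 7.4) = 2.884; fraction as HOCl = 1/(1 + 2.884) = 0.2575.
Free chlorine required for 1.02 ppm HOCl: 1.02 / 0.2575 = 3.962 ppm.
FC to add: 3.962 − 0.7 = 3.262 mg/L as Cl₂.
Cl₂ equivalent: 3.262 mg/L × 659,000 L = 2149 g.
Product at 55.3% available Cl: 2149 / 0.553 = 3887 g.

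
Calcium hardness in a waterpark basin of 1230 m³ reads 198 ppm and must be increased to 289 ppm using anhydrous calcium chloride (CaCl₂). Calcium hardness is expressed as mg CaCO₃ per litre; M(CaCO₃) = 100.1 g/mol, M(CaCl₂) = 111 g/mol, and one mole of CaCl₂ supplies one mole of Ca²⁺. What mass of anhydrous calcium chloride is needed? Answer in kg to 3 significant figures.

Volume: 1230 m³ = 1,230,000 L.
Hardness to add: (289 − 198) = 91 mg/L as CaCO₃ × 1,230,000 L = 111,900 g as CaCO₃.
Moles of Ca²⁺ (1 mol Ca²⁺ ≡ 1 mol CaCO₃): 111,900 / 100.1 g/mol = 1118 mol.
Mass of CaCl₂: 1118 × 111 = 124,100 g.

124 kg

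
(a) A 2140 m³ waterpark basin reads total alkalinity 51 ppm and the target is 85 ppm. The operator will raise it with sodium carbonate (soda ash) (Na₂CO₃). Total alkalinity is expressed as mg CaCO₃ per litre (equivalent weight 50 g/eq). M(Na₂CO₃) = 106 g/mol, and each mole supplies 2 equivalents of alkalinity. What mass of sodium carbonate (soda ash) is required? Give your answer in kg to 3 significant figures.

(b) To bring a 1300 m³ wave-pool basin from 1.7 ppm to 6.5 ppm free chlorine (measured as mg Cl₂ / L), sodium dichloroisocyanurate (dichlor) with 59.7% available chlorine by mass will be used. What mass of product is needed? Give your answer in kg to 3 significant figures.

(a) 77.1 kg; (b) 10.5 kg

(a) Volume: 2140 m³ = 2,140,000 L.
(a) Alkalinity to add: (85 − 51) = 34 mg/L as CaCO₃ × 2,140,000 L = 72,760 g as CaCO₃.
(a) Equivalents: 72,760 g ÷ 50 g/eq = 1455 eq.
(a) Each mole of Na₂CO₃ supplies 2 eq, so 1455 / 2 = 727.6 mol.
(a) Mass: 727.6 mol × 106 g/mol = 77,130 g.

(b) Volume: 1300 m³ = 1,300,000 L.
(b) Chlorine deficit: 6.5 − 1.7 = 4.8 ppm = 4.8 mg/L as Cl₂.
(b) Cl₂ equivalent needed: 4.8 mg/L × 1,300,000 L = 6,240,000 mg = 6240 g.
(b) Product at 59.7% available chlorine: 6240 / 0.597 = 10,450 g.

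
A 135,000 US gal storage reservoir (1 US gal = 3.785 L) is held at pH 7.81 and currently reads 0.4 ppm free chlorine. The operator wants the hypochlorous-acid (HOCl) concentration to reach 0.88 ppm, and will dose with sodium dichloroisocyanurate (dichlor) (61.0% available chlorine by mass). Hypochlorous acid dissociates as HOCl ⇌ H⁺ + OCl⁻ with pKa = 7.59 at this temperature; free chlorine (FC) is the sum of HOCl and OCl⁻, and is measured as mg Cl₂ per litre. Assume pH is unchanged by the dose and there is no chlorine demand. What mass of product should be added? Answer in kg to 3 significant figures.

Volume: 135,000 US gal × 3.785 L/gal = 510,975 L.
[OCl⁻]/[HOCl] = 10^(pH − pKa) = 10^(7.81 − 7.59) = 1.66; fraction as HOCl = 1/(1 + 1.66) = 0.376.
Free chlorine required for 0.88 ppm HOCl: 0.88 / 0.376 = 2.34 ppm.
FC to add: 2.34 − 0.4 = 1.94 mg/L as Cl₂.
Cl₂ equivalent: 1.94 mg/L × 510,975 L = 991.5 g.
Product at 61.0% available Cl: 991.5 / 0.61 = 1625 g.

1.63 kg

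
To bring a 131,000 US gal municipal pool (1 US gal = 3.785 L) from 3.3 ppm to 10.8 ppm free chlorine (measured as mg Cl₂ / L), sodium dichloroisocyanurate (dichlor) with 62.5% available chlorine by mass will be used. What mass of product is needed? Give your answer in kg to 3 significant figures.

5.95 kg

Volume: 131,000 US gal × 3.785 L/gal = 495,835 L.
Chlorine deficit: 10.8 − 3.3 = 7.5 ppm = 7.5 mg/L as Cl₂.
Cl₂ equivalent needed: 7.5 mg/L × 495,835 L = 3,719,000 mg = 3719 g.
Product at 62.5% available chlorine: 3719 / 0.625 = 5950 g.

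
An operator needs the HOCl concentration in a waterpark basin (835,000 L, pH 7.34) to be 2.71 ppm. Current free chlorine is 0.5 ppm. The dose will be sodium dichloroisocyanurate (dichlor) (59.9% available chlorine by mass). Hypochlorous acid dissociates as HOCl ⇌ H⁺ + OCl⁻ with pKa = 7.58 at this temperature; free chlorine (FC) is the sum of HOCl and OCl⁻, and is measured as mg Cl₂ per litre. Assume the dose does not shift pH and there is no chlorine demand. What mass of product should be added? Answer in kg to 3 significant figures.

5.25 kg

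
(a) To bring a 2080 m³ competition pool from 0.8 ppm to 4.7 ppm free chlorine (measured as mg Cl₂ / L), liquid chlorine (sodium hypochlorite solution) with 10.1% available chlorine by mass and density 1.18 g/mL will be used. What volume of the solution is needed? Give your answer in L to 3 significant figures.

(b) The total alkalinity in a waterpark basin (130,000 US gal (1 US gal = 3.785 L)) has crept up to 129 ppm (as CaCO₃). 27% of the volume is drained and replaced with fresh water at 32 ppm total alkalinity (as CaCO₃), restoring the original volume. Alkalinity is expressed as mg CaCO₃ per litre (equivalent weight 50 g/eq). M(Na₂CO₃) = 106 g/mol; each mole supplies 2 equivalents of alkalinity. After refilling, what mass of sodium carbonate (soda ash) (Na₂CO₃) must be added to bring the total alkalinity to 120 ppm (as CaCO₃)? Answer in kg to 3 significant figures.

(a) 68.1 L; (b) 8.97 kg

(a) Volume: 2080 m³ = 2,080,000 L.
(a) Chlorine deficit: 4.7 − 0.8 = 3.9 ppm = 3.9 mg/L as Cl₂.
(a) Cl₂ equivalent needed: 3.9 mg/L × 2,080,000 L = 8,112,000 mg = 8112 g.
(a) Product at 10.1% available chlorine: 8112 / 0.101 = 80,320 g.
(a) Volume at density 1.18 g/mL: 80,320 g ÷ 1.18 g/mL = 68,070 mL.

(b) Volume: 130,000 US gal × 3.785 L/gal = 492,050 L.
(b) After draining 27% and refilling: 129 × 0.73 + 32 × 0.27 = 102.81 ppm.
(b) Deficit to target: 120 − 102.81 = 17.19 mg/L.
(b) As CaCO₃: 17.19 mg/L × 492,050 L = 8458 g; ÷ 50 g/eq ÷ 2 = 84.58 mol Na₂CO₃.
(b) Mass: 84.58 × 106 = 8966 g.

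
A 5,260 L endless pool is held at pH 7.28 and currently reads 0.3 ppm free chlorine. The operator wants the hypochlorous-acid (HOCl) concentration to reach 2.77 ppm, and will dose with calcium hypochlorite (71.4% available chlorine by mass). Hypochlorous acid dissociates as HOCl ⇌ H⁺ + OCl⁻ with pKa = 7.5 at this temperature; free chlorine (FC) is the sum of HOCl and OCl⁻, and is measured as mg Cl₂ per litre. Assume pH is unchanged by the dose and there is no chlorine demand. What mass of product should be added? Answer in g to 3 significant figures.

[OCl⁻]/[HOCl] = 10^(pH − pKa) = 10^(7.28 − 7.5) = 0.6026; fraction as HOCl = 1/(1 + 0.6026) = 0.624.
Free chlorine required for 2.77 ppm HOCl: 2.77 / 0.624 = 4.439 ppm.
FC to add: 4.439 − 0.3 = 4.139 mg/L as Cl₂.
Cl₂ equivalent: 4.139 mg/L × 5,260 L = 21.77 g.
Product at 71.4% available Cl: 21.77 / 0.714 = 30.49 g.

30.5 g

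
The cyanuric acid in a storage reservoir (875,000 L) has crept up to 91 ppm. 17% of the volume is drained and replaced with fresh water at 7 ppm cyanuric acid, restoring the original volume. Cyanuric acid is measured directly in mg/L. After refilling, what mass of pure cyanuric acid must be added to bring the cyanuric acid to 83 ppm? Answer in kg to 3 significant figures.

5.50 kg

After draining 17% and refilling: 91 × 0.83 + 7 × 0.17 = 76.72 ppm.
Deficit to target: 83 − 76.72 = 6.28 mg/L.
Mass: 6.28 mg/L × 875,000 L = 5495 g cyanuric acid.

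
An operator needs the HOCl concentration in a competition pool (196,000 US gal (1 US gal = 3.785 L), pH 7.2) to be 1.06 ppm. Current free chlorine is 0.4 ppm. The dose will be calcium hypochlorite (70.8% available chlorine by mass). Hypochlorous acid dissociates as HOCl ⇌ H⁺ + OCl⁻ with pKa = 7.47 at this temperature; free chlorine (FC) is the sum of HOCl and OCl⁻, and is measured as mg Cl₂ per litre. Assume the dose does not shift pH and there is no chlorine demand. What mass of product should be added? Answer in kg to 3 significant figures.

1.29 kg

Volume: 196,000 US gal × 3.785 L/gal = 741,860 L.
[OCl⁻]/[HOCl] = 10^(pH − pKa) = 10^(7.2 − 7.47) = 0.537; fraction as HOCl = 1/(1 + 0.537) = 0.6506.
Free chlorine required for 1.06 ppm HOCl: 1.06 / 0.6506 = 1.629 ppm.
FC to add: 1.629 − 0.4 = 1.229 mg/L as Cl₂.
Cl₂ equivalent: 1.229 mg/L × 741,860 L = 911.9 g.
Product at 70.8% available Cl: 911.9 / 0.708 = 1288 g.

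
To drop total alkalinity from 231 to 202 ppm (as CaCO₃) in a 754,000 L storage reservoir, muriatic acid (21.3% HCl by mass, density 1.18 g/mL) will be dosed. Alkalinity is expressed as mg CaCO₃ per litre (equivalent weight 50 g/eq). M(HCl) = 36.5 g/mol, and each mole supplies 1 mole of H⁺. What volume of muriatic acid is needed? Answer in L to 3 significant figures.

63.5 L

Alkalinity to neutralize: (231 − 202) = 29 mg/L as CaCO₃ × 754,000 L = 21,870 g as CaCO₃.
Equivalents of H⁺ required: 21,870 ÷ 50 g/eq = 437.3 eq = 437.3 mol HCl.
Mass of HCl: 437.3 × 36.5 = 15,960 g.
Mass of 21.3% solution: 15,960 / 0.213 = 74,940 g.
Volume: 74,940 g ÷ 1.18 g/mL = 63,510 mL.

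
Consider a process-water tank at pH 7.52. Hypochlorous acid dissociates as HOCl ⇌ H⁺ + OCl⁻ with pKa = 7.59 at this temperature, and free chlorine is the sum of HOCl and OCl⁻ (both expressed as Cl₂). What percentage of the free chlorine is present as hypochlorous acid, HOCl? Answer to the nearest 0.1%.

54.0%

[OCl⁻]/[HOCl] = 10^(pH − pKa) = 10^(7.52 − 7.59) = 10^-0.07 = 0.8511.
Fraction as HOCl = 1 / (1 + 0.8511) = 0.5402.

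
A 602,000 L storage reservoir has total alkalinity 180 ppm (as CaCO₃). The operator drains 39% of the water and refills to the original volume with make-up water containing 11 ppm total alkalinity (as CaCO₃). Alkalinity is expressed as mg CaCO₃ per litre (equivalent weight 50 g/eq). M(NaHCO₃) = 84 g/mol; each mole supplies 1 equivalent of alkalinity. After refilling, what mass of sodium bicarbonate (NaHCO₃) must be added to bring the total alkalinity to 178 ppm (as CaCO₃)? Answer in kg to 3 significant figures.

64.6 kg

After draining 39% and refilling: 180 × 0.61 + 11 × 0.39 = 114.09 ppm.
Deficit to target: 178 − 114.09 = 63.91 mg/L.
As CaCO₃: 63.91 mg/L × 602,000 L = 38,470 g; ÷ 50 g/eq ÷ 1 = 769.5 mol NaHCO₃.
Mass: 769.5 × 84 = 64,640 g.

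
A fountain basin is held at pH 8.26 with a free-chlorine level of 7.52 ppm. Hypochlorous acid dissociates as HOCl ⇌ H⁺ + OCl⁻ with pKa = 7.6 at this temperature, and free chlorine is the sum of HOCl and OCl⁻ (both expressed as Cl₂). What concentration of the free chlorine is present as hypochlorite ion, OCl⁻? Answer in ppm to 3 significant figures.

6.17 ppm

[OCl⁻]/[HOCl] = 10^(pH − pKa) = 10^(8.26 − 7.6) = 10^0.66 = 4.571.
Fraction as HOCl = 1 / (1 + 4.571) = 0.1795.
OCl⁻ = (1 − 0.1795) × 7.52 ppm = 6.17 ppm.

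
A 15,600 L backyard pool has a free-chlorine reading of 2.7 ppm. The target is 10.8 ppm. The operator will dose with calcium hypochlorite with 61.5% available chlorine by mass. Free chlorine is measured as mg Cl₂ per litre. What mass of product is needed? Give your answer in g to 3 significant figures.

205 g

Chlorine deficit: 10.8 − 2.7 = 8.1 ppm = 8.1 mg/L as Cl₂.
Cl₂ equivalent needed: 8.1 mg/L × 15,600 L = 126,400 mg = 126.4 g.
Product at 61.5% available chlorine: 126.4 / 0.615 = 205.5 g.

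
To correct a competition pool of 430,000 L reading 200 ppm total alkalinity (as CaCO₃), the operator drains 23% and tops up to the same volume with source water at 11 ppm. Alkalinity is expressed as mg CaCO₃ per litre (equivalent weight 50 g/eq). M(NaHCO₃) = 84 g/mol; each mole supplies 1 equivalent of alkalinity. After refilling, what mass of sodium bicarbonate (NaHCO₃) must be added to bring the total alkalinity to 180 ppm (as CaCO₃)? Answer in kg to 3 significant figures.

After draining 23% and refilling: 200 × 0.77 + 11 × 0.23 = 156.53 ppm.
Deficit to target: 180 − 156.53 = 23.47 mg/L.
As CaCO₃: 23.47 mg/L × 430,000 L = 10,090 g; ÷ 50 g/eq ÷ 1 = 201.8 mol NaHCO₃.
Mass: 201.8 × 84 = 16,950 g.

17.0 kg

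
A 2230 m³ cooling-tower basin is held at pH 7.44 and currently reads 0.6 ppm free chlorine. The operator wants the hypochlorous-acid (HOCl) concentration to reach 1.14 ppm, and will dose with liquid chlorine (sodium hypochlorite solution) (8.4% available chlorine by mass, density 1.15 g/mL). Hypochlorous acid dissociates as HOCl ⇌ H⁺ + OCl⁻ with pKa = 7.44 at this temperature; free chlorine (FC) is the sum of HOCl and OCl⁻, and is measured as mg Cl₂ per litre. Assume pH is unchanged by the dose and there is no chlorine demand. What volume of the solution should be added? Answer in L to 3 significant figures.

38.8 L

Volume: 2230 m³ = 2,230,000 L.
[OCl⁻]/[HOCl] = 10^(pH − pKa) = 10^(7.44 − 7.44) = 1; fraction as HOCl = 1/(1 + 1) = 0.5.
Free chlorine required for 1.14 ppm HOCl: 1.14 / 0.5 = 2.28 ppm.
FC to add: 2.28 − 0.6 = 1.68 mg/L as Cl₂.
Cl₂ equivalent: 1.68 mg/L × 2,230,000 L = 3746 g.
Product at 8.4% available Cl: 3746 / 0.084 = 44,600 g.
Volume: 44,600 g ÷ 1.15 g/mL = 38,780 mL.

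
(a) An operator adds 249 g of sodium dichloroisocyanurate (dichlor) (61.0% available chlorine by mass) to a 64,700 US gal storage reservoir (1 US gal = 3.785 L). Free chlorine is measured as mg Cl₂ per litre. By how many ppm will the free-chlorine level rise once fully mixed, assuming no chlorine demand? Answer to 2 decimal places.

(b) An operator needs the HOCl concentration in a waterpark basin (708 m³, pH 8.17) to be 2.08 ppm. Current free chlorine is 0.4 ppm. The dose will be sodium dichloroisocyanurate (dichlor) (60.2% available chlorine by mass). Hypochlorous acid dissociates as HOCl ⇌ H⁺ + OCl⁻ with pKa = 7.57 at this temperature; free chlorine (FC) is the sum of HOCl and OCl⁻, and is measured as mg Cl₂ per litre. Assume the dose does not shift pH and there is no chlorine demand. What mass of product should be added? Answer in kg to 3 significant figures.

(a) 0.62 ppm; (b) 11.7 kg

(a) Volume: 64,700 US gal × 3.785 L/gal = 244,890 L.
(a) Available chlorine delivered: 249 g × 0.61 = 151.9 g as Cl₂.
(a) Concentration rise: 151.9 g / 244,890 L = 0.6202 mg/L = 0.62 ppm.

(b) Volume: 708 m³ = 708,000 L.
(b) [OCl⁻]/[HOCl] = 10^(pH − pKa) = 10^(8.17 − 7.57) = 3.981; fraction as HOCl = 1/(1 + 3.981) = 0.2008.
(b) Free chlorine required for 2.08 ppm HOCl: 2.08 / 0.2008 = 10.36 ppm.
(b) FC to add: 10.36 − 0.4 = 9.961 mg/L as Cl₂.
(b) Cl₂ equivalent: 9.961 mg/L × 708,000 L = 7052 g.
(b) Product at 60.2% available Cl: 7052 / 0.602 = 11,710 g.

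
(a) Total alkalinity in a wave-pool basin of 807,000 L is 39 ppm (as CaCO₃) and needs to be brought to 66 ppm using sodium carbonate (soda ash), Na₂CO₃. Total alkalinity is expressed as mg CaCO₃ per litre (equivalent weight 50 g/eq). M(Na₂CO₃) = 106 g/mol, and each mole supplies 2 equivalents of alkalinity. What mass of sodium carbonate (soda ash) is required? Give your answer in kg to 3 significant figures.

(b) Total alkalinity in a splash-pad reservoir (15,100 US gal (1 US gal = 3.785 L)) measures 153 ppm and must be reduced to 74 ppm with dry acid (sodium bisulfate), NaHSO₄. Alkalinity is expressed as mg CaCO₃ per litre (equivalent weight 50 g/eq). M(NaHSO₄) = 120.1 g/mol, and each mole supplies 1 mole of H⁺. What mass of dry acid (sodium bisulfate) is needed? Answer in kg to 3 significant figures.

(a) 23.1 kg; (b) 10.8 kg

(a) Alkalinity to add: (66 − 39) = 27 mg/L as CaCO₃ × 807,000 L = 21,790 g as CaCO₃.
(a) Equivalents: 21,790 g ÷ 50 g/eq = 435.8 eq.
(a) Each mole of Na₂CO₃ supplies 2 eq, so 435.8 / 2 = 217.9 mol.
(a) Mass: 217.9 mol × 106 g/mol = 23,100 g.

(b) Volume: 15,100 US gal × 3.785 L/gal = 57,154 L.
(b) Alkalinity to neutralize: (153 − 74) = 79 mg/L as CaCO₃ × 57,154 L = 4515 g as CaCO₃.
(b) Equivalents of H⁺ required: 4515 ÷ 50 g/eq = 90.3 eq = 90.3 mol NaHSO₄.
(b) Mass of NaHSO₄: 90.3 × 120.1 = 10,850 g.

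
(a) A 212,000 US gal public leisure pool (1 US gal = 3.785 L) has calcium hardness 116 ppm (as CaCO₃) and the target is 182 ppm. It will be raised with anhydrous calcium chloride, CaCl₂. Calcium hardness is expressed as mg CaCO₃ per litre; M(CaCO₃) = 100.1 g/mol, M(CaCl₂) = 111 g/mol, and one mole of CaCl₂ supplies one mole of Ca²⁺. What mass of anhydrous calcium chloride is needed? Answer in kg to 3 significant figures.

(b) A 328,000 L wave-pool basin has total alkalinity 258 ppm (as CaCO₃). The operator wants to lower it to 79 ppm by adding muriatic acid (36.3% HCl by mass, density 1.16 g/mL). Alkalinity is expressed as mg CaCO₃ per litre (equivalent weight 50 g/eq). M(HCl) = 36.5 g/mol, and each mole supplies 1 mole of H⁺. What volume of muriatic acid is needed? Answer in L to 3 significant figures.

(a) 58.7 kg; (b) 102 L

(a) Volume: 212,000 US gal × 3.785 L/gal = 802,420 L.
(a) Hardness to add: (182 − 116) = 66 mg/L as CaCO₃ × 802,420 L = 52,960 g as CaCO₃.
(a) Moles of Ca²⁺ (1 mol Ca²⁺ ≡ 1 mol CaCO₃): 52,960 / 100.1 g/mol = 529.1 mol.
(a) Mass of CaCl₂: 529.1 × 111 = 58,730 g.

(b) Alkalinity to neutralize: (258 − 79) = 179 mg/L as CaCO₃ × 328,000 L = 58,710 g as CaCO₃.
(b) Equivalents of H⁺ required: 58,710 ÷ 50 g/eq = 1174 eq = 1174 mol HCl.
(b) Mass of HCl: 1174 × 36.5 = 42,860 g.
(b) Mass of 36.3% solution: 42,860 / 0.363 = 118,100 g.
(b) Volume: 118,100 g ÷ 1.16 g/mL = 101,800 mL.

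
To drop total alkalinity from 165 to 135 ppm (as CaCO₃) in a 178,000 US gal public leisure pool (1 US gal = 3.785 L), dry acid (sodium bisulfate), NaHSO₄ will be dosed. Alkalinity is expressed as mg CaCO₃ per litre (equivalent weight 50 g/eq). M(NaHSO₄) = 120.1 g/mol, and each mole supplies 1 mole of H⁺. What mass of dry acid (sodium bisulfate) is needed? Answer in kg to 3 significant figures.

Volume: 178,000 US gal × 3.785 L/gal = 673,730 L.
Alkalinity to neutralize: (165 − 135) = 30 mg/L as CaCO₃ × 673,730 L = 20,210 g as CaCO₃.
Equivalents of H⁺ required: 20,210 ÷ 50 g/eq = 404.2 eq = 404.2 mol NaHSO₄.
Mass of NaHSO₄: 404.2 × 120.1 = 48,550 g.

48.5 kg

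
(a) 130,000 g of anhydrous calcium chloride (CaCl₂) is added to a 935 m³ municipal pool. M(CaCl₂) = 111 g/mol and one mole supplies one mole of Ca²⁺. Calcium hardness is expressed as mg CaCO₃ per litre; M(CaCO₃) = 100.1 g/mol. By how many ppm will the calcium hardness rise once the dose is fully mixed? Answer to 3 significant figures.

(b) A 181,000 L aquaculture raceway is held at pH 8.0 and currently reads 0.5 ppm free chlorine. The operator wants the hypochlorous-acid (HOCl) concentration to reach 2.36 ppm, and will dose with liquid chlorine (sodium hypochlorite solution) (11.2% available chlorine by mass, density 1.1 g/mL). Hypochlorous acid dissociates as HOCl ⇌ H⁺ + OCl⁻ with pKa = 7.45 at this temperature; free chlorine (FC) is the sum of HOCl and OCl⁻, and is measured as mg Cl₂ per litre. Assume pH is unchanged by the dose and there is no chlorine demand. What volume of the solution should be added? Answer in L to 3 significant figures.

(a) 125 ppm; (b) 15.0 L

(a) Volume: 935 m³ = 935,000 L.
(a) Moles of Ca²⁺: 130,000 g ÷ 111 g/mol = 1171 mol.
(a) As CaCO₃: 1171 mol × 100.1 g/mol = 117,200 g.
(a) Rise: 117,200 g / 935,000 L × 1000 = 125.4 mg/L.

(b) [OCl⁻]/[HOCl] = 10^(pH − pKa) = 10^(8.0 − 7.45) = 3.548; fraction as HOCl = 1/(1 + 3.548) = 0.2199.
(b) Free chlorine required for 2.36 ppm HOCl: 2.36 / 0.2199 = 10.73 ppm.
(b) FC to add: 10.73 − 0.5 = 10.23 mg/L as Cl₂.
(b) Cl₂ equivalent: 10.23 mg/L × 181,000 L = 1852 g.
(b) Product at 11.2% available Cl: 1852 / 0.112 = 16,540 g.
(b) Volume: 16,540 g ÷ 1.1 g/mL = 15,030 mL.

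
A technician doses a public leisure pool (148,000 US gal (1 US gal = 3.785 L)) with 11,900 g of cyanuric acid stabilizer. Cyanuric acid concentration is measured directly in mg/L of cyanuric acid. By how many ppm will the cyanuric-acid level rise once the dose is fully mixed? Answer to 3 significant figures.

Volume: 148,000 US gal × 3.785 L/gal = 560,180 L.
Rise: 11,900 g / 560,180 L × 1000 = 21.24 mg/L.

21.2 ppm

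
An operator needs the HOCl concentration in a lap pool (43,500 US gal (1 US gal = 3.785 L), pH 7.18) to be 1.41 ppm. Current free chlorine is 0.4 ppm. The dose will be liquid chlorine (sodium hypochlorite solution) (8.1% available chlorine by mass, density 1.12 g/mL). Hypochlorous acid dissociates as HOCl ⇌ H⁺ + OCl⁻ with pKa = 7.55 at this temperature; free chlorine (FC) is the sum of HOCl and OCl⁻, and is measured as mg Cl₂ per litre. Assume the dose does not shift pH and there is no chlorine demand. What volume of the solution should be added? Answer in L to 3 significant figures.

2.92 L

Volume: 43,500 US gal × 3.785 L/gal = 164,648 L.
[OCl⁻]/[HOCl] = 10^(pH − pKa) = 10^(7.18 − 7.55) = 0.4266; fraction as HOCl = 1/(1 + 0.4266) = 0.701.
Free chlorine required for 1.41 ppm HOCl: 1.41 / 0.701 = 2.011 ppm.
FC to add: 2.011 − 0.4 = 1.611 mg/L as Cl₂.
Cl₂ equivalent: 1.611 mg/L × 164,648 L = 265.3 g.
Product at 8.1% available Cl: 265.3 / 0.081 = 3276 g.
Volume: 3276 g ÷ 1.12 g/mL = 2925 mL.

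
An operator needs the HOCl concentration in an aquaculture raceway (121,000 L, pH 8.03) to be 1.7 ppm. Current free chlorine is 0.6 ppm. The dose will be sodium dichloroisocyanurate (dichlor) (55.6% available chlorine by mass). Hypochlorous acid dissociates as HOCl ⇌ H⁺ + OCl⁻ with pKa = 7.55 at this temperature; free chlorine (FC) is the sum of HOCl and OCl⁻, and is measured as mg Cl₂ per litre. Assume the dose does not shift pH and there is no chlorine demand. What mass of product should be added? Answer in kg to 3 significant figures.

1.36 kg

[OCl⁻]/[HOCl] = 10^(pH − pKa) = 10^(8.03 − 7.55) = 3.02; fraction as HOCl = 1/(1 + 3.02) = 0.2488.
Free chlorine required for 1.7 ppm HOCl: 1.7 / 0.2488 = 6.834 ppm.
FC to add: 6.834 − 0.6 = 6.234 mg/L as Cl₂.
Cl₂ equivalent: 6.234 mg/L × 121,000 L = 754.3 g.
Product at 55.6% available Cl: 754.3 / 0.556 = 1357 g.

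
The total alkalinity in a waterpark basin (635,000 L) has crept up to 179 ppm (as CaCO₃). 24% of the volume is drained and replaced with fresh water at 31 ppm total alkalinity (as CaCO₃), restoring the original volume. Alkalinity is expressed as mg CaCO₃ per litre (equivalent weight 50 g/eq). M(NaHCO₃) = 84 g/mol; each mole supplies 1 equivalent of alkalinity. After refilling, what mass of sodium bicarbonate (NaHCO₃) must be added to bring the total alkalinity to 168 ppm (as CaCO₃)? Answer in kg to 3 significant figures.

26.2 kg

After draining 24% and refilling: 179 × 0.76 + 31 × 0.24 = 143.48 ppm.
Deficit to target: 168 − 143.48 = 24.52 mg/L.
As CaCO₃: 24.52 mg/L × 635,000 L = 15,570 g; ÷ 50 g/eq ÷ 1 = 311.4 mol NaHCO₃.
Mass: 311.4 × 84 = 26,160 g.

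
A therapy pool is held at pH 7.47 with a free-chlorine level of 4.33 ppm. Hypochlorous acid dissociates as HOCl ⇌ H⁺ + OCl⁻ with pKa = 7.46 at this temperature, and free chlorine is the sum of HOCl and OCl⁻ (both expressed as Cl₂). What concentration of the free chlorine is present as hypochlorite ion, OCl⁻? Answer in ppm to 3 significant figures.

[OCl⁻]/[HOCl] = 10^(pH − pKa) = 10^(7.47 − 7.46) = 10^0.01 = 1.023.
Fraction as HOCl = 1 / (1 + 1.023) = 0.4942.
OCl⁻ = (1 − 0.4942) × 4.33 ppm = 2.19 ppm.

2.19 ppm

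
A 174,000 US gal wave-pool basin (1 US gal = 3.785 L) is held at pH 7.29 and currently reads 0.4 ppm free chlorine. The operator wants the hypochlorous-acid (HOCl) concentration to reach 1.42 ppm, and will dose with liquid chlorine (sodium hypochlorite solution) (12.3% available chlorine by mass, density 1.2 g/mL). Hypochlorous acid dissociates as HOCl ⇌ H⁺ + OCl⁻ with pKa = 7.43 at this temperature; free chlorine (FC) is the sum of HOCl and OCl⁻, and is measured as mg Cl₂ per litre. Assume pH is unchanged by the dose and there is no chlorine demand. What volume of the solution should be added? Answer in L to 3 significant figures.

Volume: 174,000 US gal × 3.785 L/gal = 658,590 L.
[OCl⁻]/[HOCl] = 10^(pH − pKa) = 10^(7.29 − 7.43) = 0.7244; fraction as HOCl = 1/(1 + 0.7244) = 0.5799.
Free chlorine required for 1.42 ppm HOCl: 1.42 / 0.5799 = 2.449 ppm.
FC to add: 2.449 − 0.4 = 2.049 mg/L as Cl₂.
Cl₂ equivalent: 2.049 mg/L × 658,590 L = 1349 g.
Product at 12.3% available Cl: 1349 / 0.123 = 10,970 g.
Volume: 10,970 g ÷ 1.2 g/mL = 9141 mL.

9.14 L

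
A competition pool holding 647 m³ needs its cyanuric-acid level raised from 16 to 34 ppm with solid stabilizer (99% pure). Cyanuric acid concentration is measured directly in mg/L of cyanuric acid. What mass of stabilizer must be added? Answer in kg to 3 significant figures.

11.8 kg

Volume: 647 m³ = 647,000 L.
CYA to add: (34 − 16) = 18 mg/L × 647,000 L = 11,650 g cyanuric acid.
At 99% purity: 11,650 / 0.99 = 11,760 g product.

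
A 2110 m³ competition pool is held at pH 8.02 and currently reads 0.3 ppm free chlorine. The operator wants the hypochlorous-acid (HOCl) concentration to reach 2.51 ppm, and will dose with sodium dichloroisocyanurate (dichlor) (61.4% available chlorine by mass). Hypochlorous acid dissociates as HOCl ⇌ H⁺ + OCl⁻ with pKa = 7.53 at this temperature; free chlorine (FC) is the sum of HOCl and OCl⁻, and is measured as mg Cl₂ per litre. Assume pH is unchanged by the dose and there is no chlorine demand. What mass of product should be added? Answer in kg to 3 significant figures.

34.3 kg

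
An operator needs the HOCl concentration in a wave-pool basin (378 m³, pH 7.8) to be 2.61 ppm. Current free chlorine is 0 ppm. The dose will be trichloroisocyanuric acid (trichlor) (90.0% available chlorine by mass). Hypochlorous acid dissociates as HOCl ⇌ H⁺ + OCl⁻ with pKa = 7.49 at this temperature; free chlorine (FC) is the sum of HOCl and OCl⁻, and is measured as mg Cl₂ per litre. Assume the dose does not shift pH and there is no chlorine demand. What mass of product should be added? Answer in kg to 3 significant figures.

3.33 kg

Volume: 378 m³ = 378,000 L.
[OCl⁻]/[HOCl] = 10^(pH − pKa) = 10^(7.8 − 7.49) = 2.042; fraction as HOCl = 1/(1 + 2.042) = 0.3288.
Free chlorine required for 2.61 ppm HOCl: 2.61 / 0.3288 = 7.939 ppm.
FC to add: 7.939 − 0 = 7.939 mg/L as Cl₂.
Cl₂ equivalent: 7.939 mg/L × 378,000 L = 3001 g.
Product at 90.0% available Cl: 3001 / 0.9 = 3334 g.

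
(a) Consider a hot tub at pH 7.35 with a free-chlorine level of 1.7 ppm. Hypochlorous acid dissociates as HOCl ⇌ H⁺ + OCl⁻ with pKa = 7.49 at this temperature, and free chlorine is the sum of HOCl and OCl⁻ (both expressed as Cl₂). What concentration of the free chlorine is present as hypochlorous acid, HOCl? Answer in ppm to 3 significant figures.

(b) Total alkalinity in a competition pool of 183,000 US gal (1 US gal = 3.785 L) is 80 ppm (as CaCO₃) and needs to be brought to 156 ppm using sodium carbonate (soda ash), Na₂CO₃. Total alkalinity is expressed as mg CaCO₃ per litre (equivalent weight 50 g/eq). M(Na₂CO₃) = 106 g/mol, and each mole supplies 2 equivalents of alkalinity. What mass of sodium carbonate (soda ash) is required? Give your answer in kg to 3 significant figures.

(a) 0.986 ppm; (b) 55.8 kg

(a) [OCl⁻]/[HOCl] = 10^(pH − pKa) = 10^(7.35 − 7.49) = 10^-0.14 = 0.7244.
(a) Fraction as HOCl = 1 / (1 + 0.7244) = 0.5799.
(a) HOCl = 0.5799 × 1.7 ppm = 0.9858 ppm.

(b) Volume: 183,000 US gal × 3.785 L/gal = 692,655 L.
(b) Alkalinity to add: (156 − 80) = 76 mg/L as CaCO₃ × 692,655 L = 52,640 g as CaCO₃.
(b) Equivalents: 52,640 g ÷ 50 g/eq = 1053 eq.
(b) Each mole of Na₂CO₃ supplies 2 eq, so 1053 / 2 = 526.4 mol.
(b) Mass: 526.4 mol × 106 g/mol = 55,800 g.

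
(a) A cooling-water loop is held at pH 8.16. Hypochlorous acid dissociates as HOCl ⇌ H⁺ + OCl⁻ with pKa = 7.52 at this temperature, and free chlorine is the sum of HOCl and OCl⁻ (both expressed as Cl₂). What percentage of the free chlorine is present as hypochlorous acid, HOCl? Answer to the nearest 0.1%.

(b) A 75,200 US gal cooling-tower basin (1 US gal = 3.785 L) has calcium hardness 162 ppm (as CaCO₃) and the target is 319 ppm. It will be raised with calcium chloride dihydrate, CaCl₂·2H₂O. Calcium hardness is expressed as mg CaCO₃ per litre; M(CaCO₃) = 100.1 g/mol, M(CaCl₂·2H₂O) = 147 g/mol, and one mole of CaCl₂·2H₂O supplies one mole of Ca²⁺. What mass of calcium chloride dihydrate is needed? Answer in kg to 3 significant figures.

(a) [OCl⁻]/[HOCl] = 10^(pH − pKa) = 10^(8.16 − 7.52) = 10^0.64 = 4.365.
(a) Fraction as HOCl = 1 / (1 + 4.365) = 0.1864.

(b) Volume: 75,200 US gal × 3.785 L/gal = 284,632 L.
(b) Hardness to add: (319 − 162) = 157 mg/L as CaCO₃ × 284,632 L = 44,690 g as CaCO₃.
(b) Moles of Ca²⁺ (1 mol Ca²⁺ ≡ 1 mol CaCO₃): 44,690 / 100.1 g/mol = 446.4 mol.
(b) Mass of CaCl₂·2H₂O: 446.4 × 147 = 65,620 g.

(a) 18.6%; (b) 65.6 kg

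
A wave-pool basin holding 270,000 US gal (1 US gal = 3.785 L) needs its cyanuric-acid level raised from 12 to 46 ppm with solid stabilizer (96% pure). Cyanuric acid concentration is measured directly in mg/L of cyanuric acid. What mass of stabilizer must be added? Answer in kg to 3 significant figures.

Volume: 270,000 US gal × 3.785 L/gal = 1,021,950 L.
CYA to add: (46 − 12) = 34 mg/L × 1,021,950 L = 34,750 g cyanuric acid.
At 96% purity: 34,750 / 0.96 = 36,190 g product.

36.2 kg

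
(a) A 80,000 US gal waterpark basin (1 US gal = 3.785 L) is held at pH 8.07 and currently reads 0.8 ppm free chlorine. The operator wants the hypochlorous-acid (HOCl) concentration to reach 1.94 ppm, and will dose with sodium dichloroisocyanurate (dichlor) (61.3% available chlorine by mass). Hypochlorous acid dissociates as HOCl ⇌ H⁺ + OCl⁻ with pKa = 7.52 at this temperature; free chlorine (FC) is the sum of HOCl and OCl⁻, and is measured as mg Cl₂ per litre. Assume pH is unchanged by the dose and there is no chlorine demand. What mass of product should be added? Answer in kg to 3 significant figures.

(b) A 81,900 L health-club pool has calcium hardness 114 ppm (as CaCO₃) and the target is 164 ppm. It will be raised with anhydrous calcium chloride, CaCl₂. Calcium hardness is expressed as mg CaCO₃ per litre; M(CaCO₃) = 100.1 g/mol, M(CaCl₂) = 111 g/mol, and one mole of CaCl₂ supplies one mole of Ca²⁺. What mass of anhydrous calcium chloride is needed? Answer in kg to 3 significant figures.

(a) 3.96 kg; (b) 4.54 kg

(a) Volume: 80,000 US gal × 3.785 L/gal = 302,800 L.
(a) [OCl⁻]/[HOCl] = 10^(pH − pKa) = 10^(8.07 − 7.52) = 3.548; fraction as HOCl = 1/(1 + 3.548) = 0.2199.
(a) Free chlorine required for 1.94 ppm HOCl: 1.94 / 0.2199 = 8.823 ppm.
(a) FC to add: 8.823 − 0.8 = 8.023 mg/L as Cl₂.
(a) Cl₂ equivalent: 8.023 mg/L × 302,800 L = 2429 g.
(a) Product at 61.3% available Cl: 2429 / 0.613 = 3963 g.

(b) Hardness to add: (164 − 114) = 50 mg/L as CaCO₃ × 81,900 L = 4095 g as CaCO₃.
(b) Moles of Ca²⁺ (1 mol Ca²⁺ ≡ 1 mol CaCO₃): 4095 / 100.1 g/mol = 40.91 mol.
(b) Mass of CaCl₂: 40.91 × 111 = 4541 g.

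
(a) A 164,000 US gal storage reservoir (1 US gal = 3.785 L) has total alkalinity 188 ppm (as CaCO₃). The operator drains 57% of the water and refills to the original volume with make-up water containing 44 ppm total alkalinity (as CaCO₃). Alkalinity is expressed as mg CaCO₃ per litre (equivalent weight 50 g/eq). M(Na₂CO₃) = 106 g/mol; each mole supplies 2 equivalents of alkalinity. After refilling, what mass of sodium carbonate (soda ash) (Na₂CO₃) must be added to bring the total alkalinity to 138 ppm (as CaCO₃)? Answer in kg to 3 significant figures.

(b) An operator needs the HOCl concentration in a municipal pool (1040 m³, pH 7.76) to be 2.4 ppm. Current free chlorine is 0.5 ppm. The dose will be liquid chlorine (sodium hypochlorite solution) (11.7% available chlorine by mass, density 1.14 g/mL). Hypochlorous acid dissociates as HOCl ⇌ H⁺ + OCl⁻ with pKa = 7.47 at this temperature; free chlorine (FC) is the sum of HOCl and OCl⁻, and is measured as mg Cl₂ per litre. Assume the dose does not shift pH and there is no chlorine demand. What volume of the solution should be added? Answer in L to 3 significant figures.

(a) Volume: 164,000 US gal × 3.785 L/gal = 620,740 L.
(a) After draining 57% and refilling: 188 × 0.43 + 44 × 0.57 = 105.92 ppm.
(a) Deficit to target: 138 − 105.92 = 32.08 mg/L.
(a) As CaCO₃: 32.08 mg/L × 620,740 L = 19,910 g; ÷ 50 g/eq ÷ 2 = 199.1 mol Na₂CO₃.
(a) Mass: 199.1 × 106 = 21,110 g.

(b) Volume: 1040 m³ = 1,040,000 L.
(b) [OCl⁻]/[HOCl] = 10^(pH − pKa) = 10^(7.76 − 7.47) = 1.95; fraction as HOCl = 1/(1 + 1.95) = 0.339.
(b) Free chlorine required for 2.4 ppm HOCl: 2.4 / 0.339 = 7.08 ppm.
(b) FC to add: 7.08 − 0.5 = 6.58 mg/L as Cl₂.
(b) Cl₂ equivalent: 6.58 mg/L × 1,040,000 L = 6843 g.
(b) Product at 11.7% available Cl: 6843 / 0.117 = 58,490 g.
(b) Volume: 58,490 g ÷ 1.14 g/mL = 51,300 mL.

(a) 21.1 kg; (b) 51.3 L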